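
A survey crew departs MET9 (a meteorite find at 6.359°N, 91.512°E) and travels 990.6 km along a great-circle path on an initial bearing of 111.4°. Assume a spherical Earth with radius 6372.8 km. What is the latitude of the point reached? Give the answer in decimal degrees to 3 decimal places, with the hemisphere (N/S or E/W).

δ = d/R = 990.6/6372.8 = 0.155442 rad
φ₂ = arcsin(sin φ₁ cos δ + cos φ₁ sin δ cos θ)
   = arcsin(0.11076·0.98794 + 0.99385·0.15482·-0.36488) = 3.05422°
λ₂ = λ₁ + atan2(sin θ sin δ cos φ₁, cos δ − sin φ₁ sin φ₂) = 99.81152°

3.054°N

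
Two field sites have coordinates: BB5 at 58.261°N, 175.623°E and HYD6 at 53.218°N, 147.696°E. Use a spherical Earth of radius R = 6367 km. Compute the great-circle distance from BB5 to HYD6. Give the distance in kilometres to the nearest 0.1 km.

1819.4 km

Δφ = -5.0430°,  Δλ = -27.9270°
a = sin²(Δφ/2) + cos φ₁ cos φ₂ sin²(Δλ/2) = 0.020276
c = 2·arcsin(√a) = 0.285761 rad = 16.3729°
d = R·c = 6367 × 0.285761 = 1819.4 km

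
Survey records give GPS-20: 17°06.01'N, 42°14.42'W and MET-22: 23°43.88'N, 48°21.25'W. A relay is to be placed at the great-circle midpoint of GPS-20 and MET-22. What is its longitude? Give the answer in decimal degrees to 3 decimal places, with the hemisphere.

GPS-20: φ = +17.10017°, λ = -42.24033°
MET-22: φ = +23.73133°, λ = -48.35417°
Bx = cos φ₂ cos Δλ = 0.910236,  By = cos φ₂ sin Δλ = -0.097498
φₘ = atan2(sin φ₁ + sin φ₂, √((cos φ₁ + Bx)² + By²)) = 20.44242°
λₘ = λ₁ + atan2(By, cos φ₁ + Bx) = -45.23127°

45.231°W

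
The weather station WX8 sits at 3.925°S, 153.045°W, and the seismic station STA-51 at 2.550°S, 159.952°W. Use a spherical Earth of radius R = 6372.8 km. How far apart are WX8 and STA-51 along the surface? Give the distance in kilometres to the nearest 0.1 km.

Δφ = 1.3750°,  Δλ = -6.9070°
a = sin²(Δφ/2) + cos φ₁ cos φ₂ sin²(Δλ/2) = 0.003761
c = 2·arcsin(√a) = 0.122724 rad = 7.0315°
d = R·c = 6372.8 × 0.122724 = 782.1 km

782.1 km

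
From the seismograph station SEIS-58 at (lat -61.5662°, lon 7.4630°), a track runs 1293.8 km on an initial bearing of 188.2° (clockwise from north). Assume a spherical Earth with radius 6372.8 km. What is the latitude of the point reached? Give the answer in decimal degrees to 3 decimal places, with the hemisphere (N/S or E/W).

δ = d/R = 1293.8/6372.8 = 0.203019 rad
φ₂ = arcsin(sin φ₁ cos δ + cos φ₁ sin δ cos θ)
   = arcsin(-0.87937·0.97946 + 0.47614·0.20163·-0.98978) = -73.00487°
λ₂ = λ₁ + atan2(sin θ sin δ cos φ₁, cos δ − sin φ₁ sin φ₂) = 1.81665°

73.005°S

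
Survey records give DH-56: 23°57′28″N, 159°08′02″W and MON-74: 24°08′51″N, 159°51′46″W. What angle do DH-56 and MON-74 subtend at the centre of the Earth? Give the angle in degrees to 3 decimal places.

0.692°

DH-56: φ = +23.95778°, λ = -159.13389°
MON-74: φ = +24.14750°, λ = -159.86278°
Δφ = 0.1897°,  Δλ = -0.7289°
a = sin²(Δφ/2) + cos φ₁ cos φ₂ sin²(Δλ/2) = 0.000036
c = 2·arcsin(√a) = 0.012080 rad = 0.6921°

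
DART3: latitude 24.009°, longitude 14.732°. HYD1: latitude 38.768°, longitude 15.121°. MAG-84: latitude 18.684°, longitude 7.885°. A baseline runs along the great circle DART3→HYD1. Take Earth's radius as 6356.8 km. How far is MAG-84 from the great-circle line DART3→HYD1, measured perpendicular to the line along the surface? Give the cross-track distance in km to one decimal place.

δ₁₃ = central angle DART3→MAG-84 = 0.144953 rad  (haversine)
θ₁₃ = bearing DART3→MAG-84 = 231.431°,  θ₁₂ = bearing DART3→HYD1 = 1.190°
dₓₜ = R·arcsin(sin δ₁₃ · sin(θ₁₃ − θ₁₂)) = 6356.8·arcsin(0.14445·sin(230.240°)) = -707.321 km
|dₓₜ| = 707.321 km

707.3 km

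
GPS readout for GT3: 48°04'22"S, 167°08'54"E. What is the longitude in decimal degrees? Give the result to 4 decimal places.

167° + 8′/60 + 54″/3600 = 167 + 0.13333 + 0.01500 = 167.1483°

167.1483°E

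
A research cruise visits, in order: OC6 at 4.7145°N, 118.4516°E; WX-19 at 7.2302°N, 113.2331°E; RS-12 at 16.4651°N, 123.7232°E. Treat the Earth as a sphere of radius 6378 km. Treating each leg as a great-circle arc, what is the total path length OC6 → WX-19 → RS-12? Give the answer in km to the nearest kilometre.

2178 km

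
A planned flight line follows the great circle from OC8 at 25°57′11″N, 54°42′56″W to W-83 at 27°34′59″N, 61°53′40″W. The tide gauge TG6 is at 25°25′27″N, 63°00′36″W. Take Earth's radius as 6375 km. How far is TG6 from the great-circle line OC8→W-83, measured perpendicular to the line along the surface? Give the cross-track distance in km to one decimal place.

258.4 km

OC8: φ = +25.95306°, λ = -54.71556°
W-83: φ = +27.58306°, λ = -61.89444°
TG6: φ = +25.42417°, λ = -63.01000°
δ₁₃ = central angle OC8→TG6 = 0.130761 rad  (haversine)
θ₁₃ = bearing OC8→TG6 = 267.760°,  θ₁₂ = bearing OC8→W-83 = 285.868°
dₓₜ = R·arcsin(sin δ₁₃ · sin(θ₁₃ − θ₁₂)) = 6375·arcsin(0.13039·sin(-18.108°)) = -258.429 km
|dₓₜ| = 258.429 km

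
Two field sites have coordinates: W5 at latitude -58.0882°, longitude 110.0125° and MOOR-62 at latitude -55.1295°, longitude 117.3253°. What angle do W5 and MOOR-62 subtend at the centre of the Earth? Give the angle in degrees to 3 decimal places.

4.991°

Δφ = 2.9587°,  Δλ = 7.3128°
a = sin²(Δφ/2) + cos φ₁ cos φ₂ sin²(Δλ/2) = 0.001896
c = 2·arcsin(√a) = 0.087105 rad = 4.9908°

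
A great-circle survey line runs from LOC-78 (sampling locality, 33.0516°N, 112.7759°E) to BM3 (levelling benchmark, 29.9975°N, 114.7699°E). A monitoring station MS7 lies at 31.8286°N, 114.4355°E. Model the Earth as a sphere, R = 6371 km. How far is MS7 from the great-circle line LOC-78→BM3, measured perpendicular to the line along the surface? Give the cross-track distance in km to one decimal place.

69.7 km

δ₁₃ = central angle LOC-78→MS7 = 0.032452 rad  (haversine)
θ₁₃ = bearing LOC-78→MS7 = 130.679°,  θ₁₂ = bearing LOC-78→BM3 = 150.376°
dₓₜ = R·arcsin(sin δ₁₃ · sin(θ₁₃ − θ₁₂)) = 6371·arcsin(0.03245·sin(-19.696°)) = -69.672 km
|dₓₜ| = 69.672 km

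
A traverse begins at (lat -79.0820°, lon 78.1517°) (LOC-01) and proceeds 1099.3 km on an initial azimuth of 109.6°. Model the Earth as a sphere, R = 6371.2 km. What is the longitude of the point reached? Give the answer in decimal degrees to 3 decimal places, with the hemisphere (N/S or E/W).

δ = d/R = 1099.3/6371.2 = 0.172542 rad
φ₂ = arcsin(sin φ₁ cos δ + cos φ₁ sin δ cos θ)
   = arcsin(-0.98190·0.98515 + 0.18940·0.17169·-0.33545) = -78.02213°
λ₂ = λ₁ + atan2(sin θ sin δ cos φ₁, cos δ − sin φ₁ sin φ₂) = 129.35178°

129.352°E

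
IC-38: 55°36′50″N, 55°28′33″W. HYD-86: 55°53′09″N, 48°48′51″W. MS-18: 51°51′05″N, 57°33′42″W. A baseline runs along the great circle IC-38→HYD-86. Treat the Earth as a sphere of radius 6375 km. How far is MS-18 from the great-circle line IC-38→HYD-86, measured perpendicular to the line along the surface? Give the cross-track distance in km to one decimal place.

396.2 km

IC-38: φ = +55.61389°, λ = -55.47583°
HYD-86: φ = +55.88583°, λ = -48.81417°
MS-18: φ = +51.85139°, λ = -57.56167°
δ₁₃ = central angle IC-38→MS-18 = 0.069101 rad  (haversine)
θ₁₃ = bearing IC-38→MS-18 = 199.003°,  θ₁₂ = bearing IC-38→HYD-86 = 83.102°
dₓₜ = R·arcsin(sin δ₁₃ · sin(θ₁₃ − θ₁₂)) = 6375·arcsin(0.06905·sin(115.901°)) = 396.208 km
|dₓₜ| = 396.208 km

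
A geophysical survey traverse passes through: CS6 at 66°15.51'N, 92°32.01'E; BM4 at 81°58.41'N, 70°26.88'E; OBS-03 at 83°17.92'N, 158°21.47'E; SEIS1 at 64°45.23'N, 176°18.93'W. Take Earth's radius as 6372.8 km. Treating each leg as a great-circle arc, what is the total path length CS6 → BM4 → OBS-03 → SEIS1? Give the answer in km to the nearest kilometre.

5139 km

CS6: φ = +66.25850°, λ = +92.53350°
BM4: φ = +81.97350°, λ = +70.44800°
OBS-03: φ = +83.29867°, λ = +158.35783°
SEIS1: φ = +64.75383°, λ = -176.31550°
CS6→BM4: c = 0.289117 rad, d = 1842.49 km
BM4→OBS-03: c = 0.178941 rad, d = 1140.36 km
OBS-03→SEIS1: c = 0.338387 rad, d = 2156.47 km
Total = 1842.49 + 1140.36 + 2156.47 = 5139.32 km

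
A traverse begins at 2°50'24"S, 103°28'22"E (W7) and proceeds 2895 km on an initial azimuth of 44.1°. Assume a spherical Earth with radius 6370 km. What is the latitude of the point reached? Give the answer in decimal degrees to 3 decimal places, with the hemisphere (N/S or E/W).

W7: φ = -2.84000°, λ = +103.47278°
δ = d/R = 2895/6370 = 0.454474 rad
φ₂ = arcsin(sin φ₁ cos δ + cos φ₁ sin δ cos θ)
   = arcsin(-0.04955·0.89849 + 0.99877·0.43899·0.71813) = 15.68482°
λ₂ = λ₁ + atan2(sin θ sin δ cos φ₁, cos δ − sin φ₁ sin φ₂) = 121.97336°

15.685°N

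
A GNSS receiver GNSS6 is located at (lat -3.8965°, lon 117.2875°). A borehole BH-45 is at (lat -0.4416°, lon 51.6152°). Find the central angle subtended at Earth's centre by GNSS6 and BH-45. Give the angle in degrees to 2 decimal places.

Δφ = 3.4549°,  Δλ = -65.6723°
a = sin²(Δφ/2) + cos φ₁ cos φ₂ sin²(Δλ/2) = 0.294243
c = 2·arcsin(√a) = 1.146681 rad = 65.7000°

65.70°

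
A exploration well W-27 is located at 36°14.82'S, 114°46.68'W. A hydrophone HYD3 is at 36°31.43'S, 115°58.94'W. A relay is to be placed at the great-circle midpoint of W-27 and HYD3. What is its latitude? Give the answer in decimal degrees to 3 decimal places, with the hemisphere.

W-27: φ = -36.24700°, λ = -114.77800°
HYD3: φ = -36.52383°, λ = -115.98233°
Bx = cos φ₂ cos Δλ = 0.803432,  By = cos φ₂ sin Δλ = -0.016890
φₘ = atan2(sin φ₁ + sin φ₂, √((cos φ₁ + Bx)² + By²)) = -36.38693°
λₘ = λ₁ + atan2(By, cos φ₁ + Bx) = -115.37909°

36.387°S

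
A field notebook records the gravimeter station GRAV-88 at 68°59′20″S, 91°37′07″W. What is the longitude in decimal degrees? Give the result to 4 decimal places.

91.6186°W

91° + 37′/60 + 7″/3600 = 91 + 0.61667 + 0.00194 = 91.6186°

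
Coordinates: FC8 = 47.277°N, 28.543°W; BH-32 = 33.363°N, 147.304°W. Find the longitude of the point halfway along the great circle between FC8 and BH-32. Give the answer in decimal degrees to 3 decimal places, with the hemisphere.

97.848°W

Bx = cos φ₂ cos Δλ = -0.401864,  By = cos φ₂ sin Δλ = -0.732168
φₘ = atan2(sin φ₁ + sin φ₂, √((cos φ₁ + Bx)² + By²)) = 58.64693°
λₘ = λ₁ + atan2(By, cos φ₁ + Bx) = -97.84796°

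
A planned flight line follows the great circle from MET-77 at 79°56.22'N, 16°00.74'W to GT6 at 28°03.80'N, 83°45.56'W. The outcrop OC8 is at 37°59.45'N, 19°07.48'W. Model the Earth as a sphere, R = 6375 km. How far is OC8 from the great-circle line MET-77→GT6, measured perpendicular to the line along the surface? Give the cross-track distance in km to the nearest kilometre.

MET-77: φ = +79.93700°, λ = -16.01233°
GT6: φ = +28.06333°, λ = -83.75933°
OC8: φ = +37.99083°, λ = -19.12467°
δ₁₃ = central angle MET-77→OC8 = 0.732403 rad  (haversine)
θ₁₃ = bearing MET-77→OC8 = 183.669°,  θ₁₂ = bearing MET-77→GT6 = 253.184°
dₓₜ = R·arcsin(sin δ₁₃ · sin(θ₁₃ − θ₁₂)) = 6375·arcsin(0.66866·sin(-69.515°)) = -4315.189 km
|dₓₜ| = 4315.189 km

4315 km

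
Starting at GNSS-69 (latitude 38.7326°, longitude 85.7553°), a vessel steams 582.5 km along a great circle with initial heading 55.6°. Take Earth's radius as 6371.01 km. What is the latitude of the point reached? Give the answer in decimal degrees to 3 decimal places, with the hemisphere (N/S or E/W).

δ = d/R = 582.5/6371.01 = 0.091430 rad
φ₂ = arcsin(sin φ₁ cos δ + cos φ₁ sin δ cos θ)
   = arcsin(0.62569·0.99582 + 0.78007·0.09130·0.56497) = 41.55294°
λ₂ = λ₁ + atan2(sin θ sin δ cos φ₁, cos δ − sin φ₁ sin φ₂) = 91.53299°

41.553°N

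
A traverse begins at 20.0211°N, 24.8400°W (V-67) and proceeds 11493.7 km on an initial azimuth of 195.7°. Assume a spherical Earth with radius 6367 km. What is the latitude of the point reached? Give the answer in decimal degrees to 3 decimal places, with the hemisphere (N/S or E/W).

73.596°S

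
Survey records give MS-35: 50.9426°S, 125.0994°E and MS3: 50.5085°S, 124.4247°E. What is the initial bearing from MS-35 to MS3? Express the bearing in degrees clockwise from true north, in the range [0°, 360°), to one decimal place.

315.2°

Δλ = -0.6747°
y = sin Δλ · cos φ₂ = -0.007489
x = cos φ₁ sin φ₂ − sin φ₁ cos φ₂ cos Δλ = 0.007542
θ = atan2(y, x) = -44.7965° → 315.2035° (mod 360°)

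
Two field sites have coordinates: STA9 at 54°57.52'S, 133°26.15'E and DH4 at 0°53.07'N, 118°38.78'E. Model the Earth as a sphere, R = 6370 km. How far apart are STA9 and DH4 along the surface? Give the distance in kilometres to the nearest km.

STA9: φ = -54.95867°, λ = +133.43583°
DH4: φ = +0.88450°, λ = +118.64633°
Δφ = 55.8432°,  Δλ = -14.7895°
a = sin²(Δφ/2) + cos φ₁ cos φ₂ sin²(Δλ/2) = 0.228780
c = 2·arcsin(√a) = 0.997457 rad = 57.1501°
d = R·c = 6370 × 0.997457 = 6353.8 km

6354 km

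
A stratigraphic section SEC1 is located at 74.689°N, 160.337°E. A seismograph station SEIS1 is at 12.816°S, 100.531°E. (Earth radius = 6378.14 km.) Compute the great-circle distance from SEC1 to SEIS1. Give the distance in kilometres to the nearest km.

10558 km

Δφ = -87.5050°,  Δλ = -59.8060°
a = sin²(Δφ/2) + cos φ₁ cos φ₂ sin²(Δλ/2) = 0.542227
c = 2·arcsin(√a) = 1.655350 rad = 94.8446°
d = R·c = 6378.14 × 1.655350 = 10558.1 km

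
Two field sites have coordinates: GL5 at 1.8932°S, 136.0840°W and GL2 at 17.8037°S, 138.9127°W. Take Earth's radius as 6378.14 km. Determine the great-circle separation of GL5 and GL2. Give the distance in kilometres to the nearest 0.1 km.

Δφ = -15.9105°,  Δλ = -2.8287°
a = sin²(Δφ/2) + cos φ₁ cos φ₂ sin²(Δλ/2) = 0.019734
c = 2·arcsin(√a) = 0.281889 rad = 16.1511°
d = R·c = 6378.14 × 0.281889 = 1797.9 km

1797.9 km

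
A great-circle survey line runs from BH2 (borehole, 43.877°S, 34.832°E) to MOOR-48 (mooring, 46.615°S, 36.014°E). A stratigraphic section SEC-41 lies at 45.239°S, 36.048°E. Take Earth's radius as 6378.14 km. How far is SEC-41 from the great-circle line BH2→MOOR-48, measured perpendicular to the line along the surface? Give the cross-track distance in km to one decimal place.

48.2 km

δ₁₃ = central angle BH2→SEC-41 = 0.028173 rad  (haversine)
θ₁₃ = bearing BH2→SEC-41 = 147.962°,  θ₁₂ = bearing BH2→MOOR-48 = 163.511°
dₓₜ = R·arcsin(sin δ₁₃ · sin(θ₁₃ − θ₁₂)) = 6378.14·arcsin(0.02817·sin(-15.549°)) = -48.163 km
|dₓₜ| = 48.163 km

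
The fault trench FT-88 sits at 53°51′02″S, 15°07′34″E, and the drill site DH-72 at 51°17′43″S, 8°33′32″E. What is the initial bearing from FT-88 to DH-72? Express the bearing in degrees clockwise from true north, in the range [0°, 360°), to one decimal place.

FT-88: φ = -53.85056°, λ = +15.12611°
DH-72: φ = -51.29528°, λ = +8.55889°
Δλ = -6.5672°
y = sin Δλ · cos φ₂ = -0.071516
x = cos φ₁ sin φ₂ − sin φ₁ cos φ₂ cos Δλ = 0.041270
θ = atan2(y, x) = -60.0117° → 299.9883° (mod 360°)

300.0°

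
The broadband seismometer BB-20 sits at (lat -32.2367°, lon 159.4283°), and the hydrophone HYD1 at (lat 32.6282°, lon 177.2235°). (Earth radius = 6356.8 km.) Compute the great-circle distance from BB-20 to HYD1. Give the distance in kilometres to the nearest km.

7434 km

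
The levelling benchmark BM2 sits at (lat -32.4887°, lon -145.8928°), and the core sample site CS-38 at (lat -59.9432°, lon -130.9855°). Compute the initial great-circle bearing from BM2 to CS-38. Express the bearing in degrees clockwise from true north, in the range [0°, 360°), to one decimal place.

164.7°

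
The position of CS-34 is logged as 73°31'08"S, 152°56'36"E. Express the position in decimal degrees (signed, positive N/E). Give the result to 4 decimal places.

-73.5189°, +152.9433°

lat: 73.5189° S → -73.5189°
lon: 152.9433° E → +152.9433°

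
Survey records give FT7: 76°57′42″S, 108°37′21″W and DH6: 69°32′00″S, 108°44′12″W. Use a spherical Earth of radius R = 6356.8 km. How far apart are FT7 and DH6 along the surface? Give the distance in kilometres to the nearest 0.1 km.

824.2 km

FT7: φ = -76.96167°, λ = -108.62250°
DH6: φ = -69.53333°, λ = -108.73667°
Δφ = 7.4283°,  Δλ = -0.1142°
a = sin²(Δφ/2) + cos φ₁ cos φ₂ sin²(Δλ/2) = 0.004196
c = 2·arcsin(√a) = 0.129650 rad = 7.4284°
d = R·c = 6356.8 × 0.129650 = 824.2 km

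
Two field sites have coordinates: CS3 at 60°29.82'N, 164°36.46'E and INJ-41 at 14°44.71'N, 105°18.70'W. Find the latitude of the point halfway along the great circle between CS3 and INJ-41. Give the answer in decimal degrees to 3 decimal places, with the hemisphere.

46.043°N

CS3: φ = +60.49700°, λ = +164.60767°
INJ-41: φ = +14.74517°, λ = -105.31167°
Bx = cos φ₂ cos Δλ = -0.001362,  By = cos φ₂ sin Δλ = 0.967066
φₘ = atan2(sin φ₁ + sin φ₂, √((cos φ₁ + Bx)² + By²)) = 46.04309°
λₘ = λ₁ + atan2(By, cos φ₁ + Bx) = -132.31527°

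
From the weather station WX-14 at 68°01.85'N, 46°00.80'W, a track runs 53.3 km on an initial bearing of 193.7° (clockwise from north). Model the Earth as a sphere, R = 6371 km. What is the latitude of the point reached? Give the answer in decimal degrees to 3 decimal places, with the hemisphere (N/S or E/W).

67.565°N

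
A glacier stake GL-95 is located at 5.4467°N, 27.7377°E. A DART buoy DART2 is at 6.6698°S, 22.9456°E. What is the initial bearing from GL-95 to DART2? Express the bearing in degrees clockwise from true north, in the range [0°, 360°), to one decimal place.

201.6°

Δλ = -4.7921°
y = sin Δλ · cos φ₂ = -0.082975
x = cos φ₁ sin φ₂ − sin φ₁ cos φ₂ cos Δλ = -0.209571
θ = atan2(y, x) = -158.4000° → 201.6000° (mod 360°)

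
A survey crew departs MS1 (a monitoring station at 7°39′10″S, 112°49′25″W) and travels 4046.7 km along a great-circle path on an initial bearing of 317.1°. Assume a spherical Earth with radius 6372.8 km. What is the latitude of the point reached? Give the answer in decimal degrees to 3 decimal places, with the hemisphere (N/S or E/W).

MS1: φ = -7.65278°, λ = -112.82361°
δ = d/R = 4046.7/6372.8 = 0.634996 rad
φ₂ = arcsin(sin φ₁ cos δ + cos φ₁ sin δ cos θ)
   = arcsin(-0.13317·0.80507 + 0.99109·0.59317·0.73254) = 18.87133°
λ₂ = λ₁ + atan2(sin θ sin δ cos φ₁, cos δ − sin φ₁ sin φ₂) = -138.08341°

18.871°N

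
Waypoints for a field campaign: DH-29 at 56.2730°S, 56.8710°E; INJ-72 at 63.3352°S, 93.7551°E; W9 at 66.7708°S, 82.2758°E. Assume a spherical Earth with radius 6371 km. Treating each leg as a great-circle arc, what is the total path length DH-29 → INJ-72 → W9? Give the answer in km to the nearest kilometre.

2829 km

DH-29→INJ-72: c = 0.340639 rad, d = 2170.21 km
INJ-72→W9: c = 0.103369 rad, d = 658.56 km
Total = 2170.21 + 658.56 = 2828.77 km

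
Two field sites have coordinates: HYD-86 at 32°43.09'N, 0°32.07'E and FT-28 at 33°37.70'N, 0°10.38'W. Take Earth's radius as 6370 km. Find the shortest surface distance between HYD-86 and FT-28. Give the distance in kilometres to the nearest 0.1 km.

120.7 km

HYD-86: φ = +32.71817°, λ = +0.53450°
FT-28: φ = +33.62833°, λ = -0.17300°
Δφ = 0.9102°,  Δλ = -0.7075°
a = sin²(Δφ/2) + cos φ₁ cos φ₂ sin²(Δλ/2) = 0.000090
c = 2·arcsin(√a) = 0.018952 rad = 1.0859°
d = R·c = 6370 × 0.018952 = 120.7 km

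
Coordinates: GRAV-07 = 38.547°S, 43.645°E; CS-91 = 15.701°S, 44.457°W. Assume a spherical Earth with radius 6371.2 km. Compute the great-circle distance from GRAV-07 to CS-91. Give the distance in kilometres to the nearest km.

8767 km

Δφ = 22.8460°,  Δλ = -88.1020°
a = sin²(Δφ/2) + cos φ₁ cos φ₂ sin²(Δλ/2) = 0.403213
c = 2·arcsin(√a) = 1.375993 rad = 78.8386°
d = R·c = 6371.2 × 1.375993 = 8766.7 km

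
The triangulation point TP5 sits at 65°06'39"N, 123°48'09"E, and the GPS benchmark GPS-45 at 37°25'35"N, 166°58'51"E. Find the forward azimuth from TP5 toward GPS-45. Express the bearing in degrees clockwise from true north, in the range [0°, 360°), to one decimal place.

116.4°

TP5: φ = +65.11083°, λ = +123.80250°
GPS-45: φ = +37.42639°, λ = +166.98083°
Δλ = 43.1783°
y = sin Δλ · cos φ₂ = 0.543404
x = cos φ₁ sin φ₂ − sin φ₁ cos φ₂ cos Δλ = -0.269543
θ = atan2(y, x) = 116.3827° → 116.3827° (mod 360°)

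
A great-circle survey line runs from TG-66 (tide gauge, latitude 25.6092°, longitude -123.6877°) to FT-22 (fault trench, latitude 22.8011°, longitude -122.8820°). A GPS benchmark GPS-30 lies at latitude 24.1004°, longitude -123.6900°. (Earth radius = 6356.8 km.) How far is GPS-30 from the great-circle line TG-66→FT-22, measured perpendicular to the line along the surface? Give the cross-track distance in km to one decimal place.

δ₁₃ = central angle TG-66→GPS-30 = 0.026334 rad  (haversine)
θ₁₃ = bearing TG-66→GPS-30 = 180.080°,  θ₁₂ = bearing TG-66→FT-22 = 165.168°
dₓₜ = R·arcsin(sin δ₁₃ · sin(θ₁₃ − θ₁₂)) = 6356.8·arcsin(0.02633·sin(14.912°)) = 43.072 km
|dₓₜ| = 43.072 km

43.1 km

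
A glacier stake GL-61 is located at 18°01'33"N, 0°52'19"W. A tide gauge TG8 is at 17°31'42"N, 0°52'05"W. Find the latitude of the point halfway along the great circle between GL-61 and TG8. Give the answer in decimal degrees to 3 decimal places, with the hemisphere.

17.777°N

GL-61: φ = +18.02583°, λ = -0.87194°
TG8: φ = +17.52833°, λ = -0.86806°
Bx = cos φ₂ cos Δλ = 0.953568,  By = cos φ₂ sin Δλ = 0.000065
φₘ = atan2(sin φ₁ + sin φ₂, √((cos φ₁ + Bx)² + By²)) = 17.77708°
λₘ = λ₁ + atan2(By, cos φ₁ + Bx) = -0.87000°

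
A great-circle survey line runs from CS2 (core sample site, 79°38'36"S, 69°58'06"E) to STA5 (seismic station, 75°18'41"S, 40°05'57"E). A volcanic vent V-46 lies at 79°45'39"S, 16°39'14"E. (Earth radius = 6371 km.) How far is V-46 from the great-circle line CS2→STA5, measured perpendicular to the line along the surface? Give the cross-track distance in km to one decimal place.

728.2 km

CS2: φ = -79.64333°, λ = +69.96833°
STA5: φ = -75.31139°, λ = +40.09917°
V-46: φ = -79.76083°, λ = +16.65389°
δ₁₃ = central angle CS2→V-46 = 0.160591 rad  (haversine)
θ₁₃ = bearing CS2→V-46 = 243.059°,  θ₁₂ = bearing CS2→STA5 = 288.560°
dₓₜ = R·arcsin(sin δ₁₃ · sin(θ₁₃ − θ₁₂)) = 6371·arcsin(0.15990·sin(-45.501°)) = -728.207 km
|dₓₜ| = 728.207 km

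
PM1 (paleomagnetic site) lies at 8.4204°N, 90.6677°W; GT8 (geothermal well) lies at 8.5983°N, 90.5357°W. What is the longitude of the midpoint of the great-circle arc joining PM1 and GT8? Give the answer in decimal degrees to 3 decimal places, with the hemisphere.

90.602°W

Bx = cos φ₂ cos Δλ = 0.988758,  By = cos φ₂ sin Δλ = 0.002278
φₘ = atan2(sin φ₁ + sin φ₂, √((cos φ₁ + Bx)² + By²)) = 8.50936°
λₘ = λ₁ + atan2(By, cos φ₁ + Bx) = -90.60172°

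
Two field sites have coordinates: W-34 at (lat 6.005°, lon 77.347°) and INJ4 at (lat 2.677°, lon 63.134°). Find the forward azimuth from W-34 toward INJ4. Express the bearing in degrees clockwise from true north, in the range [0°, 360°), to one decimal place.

Δλ = -14.2130°
y = sin Δλ · cos φ₂ = -0.245259
x = cos φ₁ sin φ₂ − sin φ₁ cos φ₂ cos Δλ = -0.054853
θ = atan2(y, x) = -102.6069° → 257.3931° (mod 360°)

257.4°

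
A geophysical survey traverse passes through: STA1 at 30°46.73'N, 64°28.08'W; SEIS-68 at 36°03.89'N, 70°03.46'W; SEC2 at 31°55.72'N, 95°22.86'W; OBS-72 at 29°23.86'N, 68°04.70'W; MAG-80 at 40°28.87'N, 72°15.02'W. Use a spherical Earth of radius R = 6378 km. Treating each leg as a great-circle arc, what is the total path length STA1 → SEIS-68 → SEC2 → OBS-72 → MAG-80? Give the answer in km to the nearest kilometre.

7073 km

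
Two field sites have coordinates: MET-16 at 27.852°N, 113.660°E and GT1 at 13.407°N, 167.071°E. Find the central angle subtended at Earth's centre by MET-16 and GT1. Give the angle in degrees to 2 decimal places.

51.61°

Δφ = -14.4450°,  Δλ = 53.4110°
a = sin²(Δφ/2) + cos φ₁ cos φ₂ sin²(Δλ/2) = 0.189508
c = 2·arcsin(√a) = 0.900800 rad = 51.6120°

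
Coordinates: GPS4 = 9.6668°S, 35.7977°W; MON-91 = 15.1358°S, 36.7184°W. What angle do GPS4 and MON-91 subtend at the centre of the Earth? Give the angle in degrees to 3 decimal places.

Δφ = -5.4690°,  Δλ = -0.9207°
a = sin²(Δφ/2) + cos φ₁ cos φ₂ sin²(Δλ/2) = 0.002337
c = 2·arcsin(√a) = 0.096733 rad = 5.5424°

5.542°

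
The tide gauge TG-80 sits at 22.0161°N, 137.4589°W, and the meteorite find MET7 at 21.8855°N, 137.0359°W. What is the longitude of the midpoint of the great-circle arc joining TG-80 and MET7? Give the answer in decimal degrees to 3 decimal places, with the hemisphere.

137.247°W

Bx = cos φ₂ cos Δλ = 0.927905,  By = cos φ₂ sin Δλ = 0.006851
φₘ = atan2(sin φ₁ + sin φ₂, √((cos φ₁ + Bx)² + By²)) = 21.95094°
λₘ = λ₁ + atan2(By, cos φ₁ + Bx) = -137.24730°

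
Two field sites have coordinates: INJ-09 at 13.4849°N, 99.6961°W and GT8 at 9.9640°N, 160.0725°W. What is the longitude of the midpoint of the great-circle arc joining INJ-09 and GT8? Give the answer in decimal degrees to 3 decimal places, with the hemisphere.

130.097°W

Bx = cos φ₂ cos Δλ = 0.486844,  By = cos φ₂ sin Δλ = -0.856180
φₘ = atan2(sin φ₁ + sin φ₂, √((cos φ₁ + Bx)² + By²)) = 13.50093°
λₘ = λ₁ + atan2(By, cos φ₁ + Bx) = -130.09691°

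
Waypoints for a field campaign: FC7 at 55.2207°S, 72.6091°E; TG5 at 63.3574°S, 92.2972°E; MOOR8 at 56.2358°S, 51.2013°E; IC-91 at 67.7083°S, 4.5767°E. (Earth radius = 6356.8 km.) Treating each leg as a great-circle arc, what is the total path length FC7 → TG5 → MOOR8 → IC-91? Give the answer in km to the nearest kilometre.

6458 km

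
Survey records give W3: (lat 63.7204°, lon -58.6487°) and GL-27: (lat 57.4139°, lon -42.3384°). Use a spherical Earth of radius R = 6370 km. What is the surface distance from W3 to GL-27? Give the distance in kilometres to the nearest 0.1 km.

1128.4 km

Δφ = -6.3065°,  Δλ = 16.3103°
a = sin²(Δφ/2) + cos φ₁ cos φ₂ sin²(Δλ/2) = 0.007824
c = 2·arcsin(√a) = 0.177138 rad = 10.1493°
d = R·c = 6370 × 0.177138 = 1128.4 km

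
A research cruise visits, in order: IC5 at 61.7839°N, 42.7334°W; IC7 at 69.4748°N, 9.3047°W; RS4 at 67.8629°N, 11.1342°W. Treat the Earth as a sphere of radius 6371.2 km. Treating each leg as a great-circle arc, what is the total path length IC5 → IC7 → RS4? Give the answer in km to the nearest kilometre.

IC5→IC7: c = 0.270711 rad, d = 1724.75 km
IC7→RS4: c = 0.030433 rad, d = 193.90 km
Total = 1724.75 + 193.90 = 1918.65 km

1919 km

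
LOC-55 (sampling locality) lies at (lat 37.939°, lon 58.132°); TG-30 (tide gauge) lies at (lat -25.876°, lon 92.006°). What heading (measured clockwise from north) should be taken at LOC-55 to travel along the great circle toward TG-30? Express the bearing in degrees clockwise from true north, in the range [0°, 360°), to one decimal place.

Δλ = 33.8740°
y = sin Δλ · cos φ₂ = 0.501487
x = cos φ₁ sin φ₂ − sin φ₁ cos φ₂ cos Δλ = -0.803480
θ = atan2(y, x) = 148.0299° → 148.0299° (mod 360°)

148.0°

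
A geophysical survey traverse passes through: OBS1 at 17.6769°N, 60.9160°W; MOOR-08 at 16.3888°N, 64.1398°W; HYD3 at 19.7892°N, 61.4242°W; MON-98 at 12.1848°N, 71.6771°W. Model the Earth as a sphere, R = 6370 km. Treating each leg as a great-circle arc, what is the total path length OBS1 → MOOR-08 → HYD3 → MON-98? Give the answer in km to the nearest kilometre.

2229 km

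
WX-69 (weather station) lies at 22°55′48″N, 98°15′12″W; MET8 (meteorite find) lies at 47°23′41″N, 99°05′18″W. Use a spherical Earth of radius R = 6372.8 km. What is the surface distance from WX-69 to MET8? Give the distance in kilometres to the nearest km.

WX-69: φ = +22.93000°, λ = -98.25333°
MET8: φ = +47.39472°, λ = -99.08833°
Δφ = 24.4647°,  Δλ = -0.8350°
a = sin²(Δφ/2) + cos φ₁ cos φ₂ sin²(Δλ/2) = 0.044925
c = 2·arcsin(√a) = 0.427150 rad = 24.4739°
d = R·c = 6372.8 × 0.427150 = 2722.1 km

2722 km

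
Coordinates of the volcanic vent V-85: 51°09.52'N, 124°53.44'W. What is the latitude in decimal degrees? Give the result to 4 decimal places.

51° + 9.52′/60 = 51 + 0.15867 = 51.1587°

51.1587°N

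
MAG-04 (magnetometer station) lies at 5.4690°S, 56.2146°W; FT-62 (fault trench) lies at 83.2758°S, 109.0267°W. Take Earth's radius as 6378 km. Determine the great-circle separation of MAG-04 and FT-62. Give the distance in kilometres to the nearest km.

Δφ = -77.8068°,  Δλ = -52.8121°
a = sin²(Δφ/2) + cos φ₁ cos φ₂ sin²(Δλ/2) = 0.417449
c = 2·arcsin(√a) = 1.404935 rad = 80.4968°
d = R·c = 6378 × 1.404935 = 8960.7 km

8961 km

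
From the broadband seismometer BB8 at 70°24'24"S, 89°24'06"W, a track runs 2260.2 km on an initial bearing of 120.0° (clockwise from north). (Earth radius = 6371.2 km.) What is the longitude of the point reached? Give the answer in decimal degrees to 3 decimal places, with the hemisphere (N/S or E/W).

26.032°W

BB8: φ = -70.40667°, λ = -89.40167°
δ = d/R = 2260.2/6371.2 = 0.354753 rad
φ₂ = arcsin(sin φ₁ cos δ + cos φ₁ sin δ cos θ)
   = arcsin(-0.94210·0.93773 + 0.33534·0.34736·-0.50000) = -70.33501°
λ₂ = λ₁ + atan2(sin θ sin δ cos φ₁, cos δ − sin φ₁ sin φ₂) = -26.03187°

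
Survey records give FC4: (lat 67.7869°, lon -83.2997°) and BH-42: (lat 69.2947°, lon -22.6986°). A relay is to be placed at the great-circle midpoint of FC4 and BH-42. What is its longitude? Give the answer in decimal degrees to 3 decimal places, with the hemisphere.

54.120°W

Bx = cos φ₂ cos Δλ = 0.173559,  By = cos φ₂ sin Δλ = 0.308031
φₘ = atan2(sin φ₁ + sin φ₂, √((cos φ₁ + Bx)² + By²)) = 71.25004°
λₘ = λ₁ + atan2(By, cos φ₁ + Bx) = -54.11982°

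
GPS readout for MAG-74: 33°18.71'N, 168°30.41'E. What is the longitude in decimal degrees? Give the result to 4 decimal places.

168.5068°E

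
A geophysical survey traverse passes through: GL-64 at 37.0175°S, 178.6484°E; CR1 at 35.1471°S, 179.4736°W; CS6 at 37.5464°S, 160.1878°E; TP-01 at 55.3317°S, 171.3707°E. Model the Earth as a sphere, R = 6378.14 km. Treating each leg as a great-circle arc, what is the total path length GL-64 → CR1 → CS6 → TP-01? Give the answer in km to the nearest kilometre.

4259 km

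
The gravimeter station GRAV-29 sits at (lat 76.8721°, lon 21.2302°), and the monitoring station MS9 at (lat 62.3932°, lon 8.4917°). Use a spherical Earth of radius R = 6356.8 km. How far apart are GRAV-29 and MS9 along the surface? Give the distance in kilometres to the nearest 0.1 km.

Δφ = -14.4789°,  Δλ = -12.7385°
a = sin²(Δφ/2) + cos φ₁ cos φ₂ sin²(Δλ/2) = 0.017175
c = 2·arcsin(√a) = 0.262866 rad = 15.0611°
d = R·c = 6356.8 × 0.262866 = 1671.0 km

1671.0 km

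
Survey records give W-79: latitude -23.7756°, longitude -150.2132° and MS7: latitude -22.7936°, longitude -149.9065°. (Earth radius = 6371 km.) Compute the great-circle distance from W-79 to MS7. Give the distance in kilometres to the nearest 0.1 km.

113.6 km

Δφ = 0.9820°,  Δλ = 0.3067°
a = sin²(Δφ/2) + cos φ₁ cos φ₂ sin²(Δλ/2) = 0.000079
c = 2·arcsin(√a) = 0.017830 rad = 1.0216°
d = R·c = 6371 × 0.017830 = 113.6 km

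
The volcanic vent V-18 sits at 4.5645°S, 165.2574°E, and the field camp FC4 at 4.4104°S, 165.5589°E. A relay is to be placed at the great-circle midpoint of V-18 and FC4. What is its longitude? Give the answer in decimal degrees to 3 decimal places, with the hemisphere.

Bx = cos φ₂ cos Δλ = 0.997025,  By = cos φ₂ sin Δλ = 0.005247
φₘ = atan2(sin φ₁ + sin φ₂, √((cos φ₁ + Bx)² + By²)) = -4.48747°
λₘ = λ₁ + atan2(By, cos φ₁ + Bx) = 165.40817°

165.408°E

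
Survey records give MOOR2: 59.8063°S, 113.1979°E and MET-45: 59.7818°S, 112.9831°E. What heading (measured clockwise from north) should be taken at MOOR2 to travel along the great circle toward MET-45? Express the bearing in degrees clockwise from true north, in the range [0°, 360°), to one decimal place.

Δλ = -0.2148°
y = sin Δλ · cos φ₂ = -0.001887
x = cos φ₁ sin φ₂ − sin φ₁ cos φ₂ cos Δλ = 0.000425
θ = atan2(y, x) = -77.3193° → 282.6807° (mod 360°)

282.7°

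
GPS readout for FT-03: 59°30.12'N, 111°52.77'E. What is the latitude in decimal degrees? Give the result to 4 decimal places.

59.5020°N

59° + 30.12′/60 = 59 + 0.50200 = 59.5020°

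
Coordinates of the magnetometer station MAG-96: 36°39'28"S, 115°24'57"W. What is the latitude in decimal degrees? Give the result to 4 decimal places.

36.6578°S

36° + 39′/60 + 28″/3600 = 36 + 0.65000 + 0.00778 = 36.6578°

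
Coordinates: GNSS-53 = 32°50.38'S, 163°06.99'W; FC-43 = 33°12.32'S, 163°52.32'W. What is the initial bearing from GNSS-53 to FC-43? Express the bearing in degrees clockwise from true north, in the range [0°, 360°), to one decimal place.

GNSS-53: φ = -32.83967°, λ = -163.11650°
FC-43: φ = -33.20533°, λ = -163.87200°
Δλ = -0.7555°
y = sin Δλ · cos φ₂ = -0.011033
x = cos φ₁ sin φ₂ − sin φ₁ cos φ₂ cos Δλ = -0.006421
θ = atan2(y, x) = -120.2015° → 239.7985° (mod 360°)

239.8°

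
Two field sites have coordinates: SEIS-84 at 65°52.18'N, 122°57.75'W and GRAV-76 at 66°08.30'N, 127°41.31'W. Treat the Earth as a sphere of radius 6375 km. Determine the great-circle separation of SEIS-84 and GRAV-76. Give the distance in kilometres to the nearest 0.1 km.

SEIS-84: φ = +65.86967°, λ = -122.96250°
GRAV-76: φ = +66.13833°, λ = -127.68850°
Δφ = 0.2687°,  Δλ = -4.7260°
a = sin²(Δφ/2) + cos φ₁ cos φ₂ sin²(Δλ/2) = 0.000287
c = 2·arcsin(√a) = 0.033862 rad = 1.9401°
d = R·c = 6375 × 0.033862 = 215.9 km

215.9 km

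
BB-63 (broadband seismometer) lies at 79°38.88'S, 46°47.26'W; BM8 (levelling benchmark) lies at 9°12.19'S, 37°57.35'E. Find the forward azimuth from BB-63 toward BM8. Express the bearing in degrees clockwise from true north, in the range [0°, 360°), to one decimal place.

86.5°

BB-63: φ = -79.64800°, λ = -46.78767°
BM8: φ = -9.20317°, λ = +37.95583°
Δλ = 84.7435°
y = sin Δλ · cos φ₂ = 0.982976
x = cos φ₁ sin φ₂ − sin φ₁ cos φ₂ cos Δλ = 0.060224
θ = atan2(y, x) = 86.4941° → 86.4941° (mod 360°)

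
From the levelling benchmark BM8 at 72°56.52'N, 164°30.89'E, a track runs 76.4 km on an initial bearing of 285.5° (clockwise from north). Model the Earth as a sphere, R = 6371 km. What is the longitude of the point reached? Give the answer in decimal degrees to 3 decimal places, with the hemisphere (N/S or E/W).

162.235°E

BM8: φ = +72.94200°, λ = +164.51483°
δ = d/R = 76.4/6371 = 0.011992 rad
φ₂ = arcsin(sin φ₁ cos δ + cos φ₁ sin δ cos θ)
   = arcsin(0.95601·0.99993 + 0.29334·0.01199·0.26724) = 73.11302°
λ₂ = λ₁ + atan2(sin θ sin δ cos φ₁, cos δ − sin φ₁ sin φ₂) = 162.23502°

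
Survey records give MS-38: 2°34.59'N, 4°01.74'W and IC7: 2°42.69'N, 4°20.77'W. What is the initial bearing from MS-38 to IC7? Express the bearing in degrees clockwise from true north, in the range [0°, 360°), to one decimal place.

MS-38: φ = +2.57650°, λ = -4.02900°
IC7: φ = +2.71150°, λ = -4.34617°
Δλ = -0.3172°
y = sin Δλ · cos φ₂ = -0.005529
x = cos φ₁ sin φ₂ − sin φ₁ cos φ₂ cos Δλ = 0.002357
θ = atan2(y, x) = -66.9140° → 293.0860° (mod 360°)

293.1°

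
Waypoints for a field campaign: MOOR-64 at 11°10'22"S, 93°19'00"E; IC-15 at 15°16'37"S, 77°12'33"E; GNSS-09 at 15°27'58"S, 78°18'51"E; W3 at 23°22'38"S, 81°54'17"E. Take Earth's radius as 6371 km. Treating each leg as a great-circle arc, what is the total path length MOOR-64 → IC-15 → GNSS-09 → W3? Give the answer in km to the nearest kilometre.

2879 km

MOOR-64: φ = -11.17278°, λ = +93.31667°
IC-15: φ = -15.27694°, λ = +77.20917°
GNSS-09: φ = -15.46611°, λ = +78.31417°
W3: φ = -23.37722°, λ = +81.90472°
MOOR-64→IC-15: c = 0.282780 rad, d = 1801.59 km
IC-15→GNSS-09: c = 0.018887 rad, d = 120.33 km
GNSS-09→W3: c = 0.150166 rad, d = 956.71 km
Total = 1801.59 + 120.33 + 956.71 = 2878.63 km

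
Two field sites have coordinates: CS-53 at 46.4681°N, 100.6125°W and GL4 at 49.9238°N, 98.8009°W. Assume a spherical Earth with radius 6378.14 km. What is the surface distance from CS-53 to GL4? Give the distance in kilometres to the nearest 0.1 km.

407.5 km

Δφ = 3.4557°,  Δλ = 1.8116°
a = sin²(Δφ/2) + cos φ₁ cos φ₂ sin²(Δλ/2) = 0.001020
c = 2·arcsin(√a) = 0.063885 rad = 3.6603°
d = R·c = 6378.14 × 0.063885 = 407.5 km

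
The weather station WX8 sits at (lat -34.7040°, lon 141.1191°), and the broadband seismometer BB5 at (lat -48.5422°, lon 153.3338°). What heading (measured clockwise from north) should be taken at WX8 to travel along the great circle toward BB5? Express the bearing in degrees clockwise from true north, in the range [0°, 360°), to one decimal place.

150.5°

Δλ = 12.2147°
y = sin Δλ · cos φ₂ = 0.140077
x = cos φ₁ sin φ₂ − sin φ₁ cos φ₂ cos Δλ = -0.247714
θ = atan2(y, x) = 150.5127° → 150.5127° (mod 360°)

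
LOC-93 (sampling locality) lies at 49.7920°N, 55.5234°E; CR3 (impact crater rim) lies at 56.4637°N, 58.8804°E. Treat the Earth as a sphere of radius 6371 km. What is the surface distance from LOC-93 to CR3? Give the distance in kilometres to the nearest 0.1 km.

Δφ = 6.6717°,  Δλ = 3.3570°
a = sin²(Δφ/2) + cos φ₁ cos φ₂ sin²(Δλ/2) = 0.003692
c = 2·arcsin(√a) = 0.121597 rad = 6.9670°
d = R·c = 6371 × 0.121597 = 774.7 km

774.7 km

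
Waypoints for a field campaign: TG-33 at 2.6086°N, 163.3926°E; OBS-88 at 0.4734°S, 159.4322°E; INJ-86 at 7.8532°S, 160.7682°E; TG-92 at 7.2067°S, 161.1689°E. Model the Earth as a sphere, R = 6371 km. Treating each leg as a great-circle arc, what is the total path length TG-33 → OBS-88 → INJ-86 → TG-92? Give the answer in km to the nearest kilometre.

TG-33→OBS-88: c = 0.087570 rad, d = 557.91 km
OBS-88→INJ-86: c = 0.130882 rad, d = 833.85 km
INJ-86→TG-92: c = 0.013243 rad, d = 84.37 km
Total = 557.91 + 833.85 + 84.37 = 1476.13 km

1476 km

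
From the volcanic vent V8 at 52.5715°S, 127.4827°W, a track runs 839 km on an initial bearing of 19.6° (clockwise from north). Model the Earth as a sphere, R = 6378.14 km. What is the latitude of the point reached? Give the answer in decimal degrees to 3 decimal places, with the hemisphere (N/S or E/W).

45.410°S

δ = d/R = 839/6378.14 = 0.131543 rad
φ₂ = arcsin(sin φ₁ cos δ + cos φ₁ sin δ cos θ)
   = arcsin(-0.79411·0.99136 + 0.60777·0.13116·0.94206) = -45.41038°
λ₂ = λ₁ + atan2(sin θ sin δ cos φ₁, cos δ − sin φ₁ sin φ₂) = -123.88935°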